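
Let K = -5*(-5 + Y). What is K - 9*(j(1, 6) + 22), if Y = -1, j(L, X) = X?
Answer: -222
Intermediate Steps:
K = 30 (K = -5*(-5 - 1) = -5*(-6) = 30)
K - 9*(j(1, 6) + 22) = 30 - 9*(6 + 22) = 30 - 9*28 = 30 - 252 = -222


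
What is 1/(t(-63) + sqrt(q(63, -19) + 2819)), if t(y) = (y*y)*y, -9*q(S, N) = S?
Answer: -250047/62523499397 - 2*sqrt(703)/62523499397 ≈ -4.0001e-6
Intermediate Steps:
q(S, N) = -S/9
t(y) = y**3 (t(y) = y**2*y = y**3)
1/(t(-63) + sqrt(q(63, -19) + 2819)) = 1/((-63)**3 + sqrt(-1/9*63 + 2819)) = 1/(-250047 + sqrt(-7 + 2819)) = 1/(-250047 + sqrt(2812)) = 1/(-250047 + 2*sqrt(703))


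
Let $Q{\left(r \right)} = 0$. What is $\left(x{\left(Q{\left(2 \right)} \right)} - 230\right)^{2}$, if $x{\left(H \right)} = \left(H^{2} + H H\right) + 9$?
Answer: $48841$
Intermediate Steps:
$x{\left(H \right)} = 9 + 2 H^{2}$ ($x{\left(H \right)} = \left(H^{2} + H^{2}\right) + 9 = 2 H^{2} + 9 = 9 + 2 H^{2}$)
$\left(x{\left(Q{\left(2 \right)} \right)} - 230\right)^{2} = \left(\left(9 + 2 \cdot 0^{2}\right) - 230\right)^{2} = \left(\left(9 + 2 \cdot 0\right) - 230\right)^{2} = \left(\left(9 + 0\right) - 230\right)^{2} = \left(9 - 230\right)^{2} = \left(-221\right)^{2} = 48841$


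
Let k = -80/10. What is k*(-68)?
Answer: 544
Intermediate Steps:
k = -8 (k = -80*⅒ = -8)
k*(-68) = -8*(-68) = 544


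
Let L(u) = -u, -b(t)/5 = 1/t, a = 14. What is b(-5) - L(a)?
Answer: 15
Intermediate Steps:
b(t) = -5/t
b(-5) - L(a) = -5/(-5) - (-1)*14 = -5*(-⅕) - 1*(-14) = 1 + 14 = 15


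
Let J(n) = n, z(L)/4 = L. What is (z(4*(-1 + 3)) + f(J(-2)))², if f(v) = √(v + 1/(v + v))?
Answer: 4087/4 + 96*I ≈ 1021.8 + 96.0*I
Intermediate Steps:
z(L) = 4*L
f(v) = √(v + 1/(2*v))
(z(4*(-1 + 3)) + f(J(-2)))² = (4*(4*(-1 + 3)) + √(2/(-2) + 4*(-2))/2)² = (4*(4*2) + √(2*(-½) - 8)/2)² = (4*8 + √(-1 - 8)/2)² = (32 + √(-9)/2)² = (32 + (3*I)/2)² = (32 + 3*I/2)²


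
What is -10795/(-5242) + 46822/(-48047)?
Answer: 273226441/251862374 ≈ 1.0848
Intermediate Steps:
-10795/(-5242) + 46822/(-48047) = -10795*(-1/5242) + 46822*(-1/48047) = 10795/5242 - 46822/48047 = 273226441/251862374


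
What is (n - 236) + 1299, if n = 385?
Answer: 1448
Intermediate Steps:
(n - 236) + 1299 = (385 - 236) + 1299 = 149 + 1299 = 1448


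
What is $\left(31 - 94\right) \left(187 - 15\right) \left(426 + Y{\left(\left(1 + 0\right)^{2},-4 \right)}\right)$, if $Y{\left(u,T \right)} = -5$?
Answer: $-4561956$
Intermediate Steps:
$\left(31 - 94\right) \left(187 - 15\right) \left(426 + Y{\left(\left(1 + 0\right)^{2},-4 \right)}\right) = \left(31 - 94\right) \left(187 - 15\right) \left(426 - 5\right) = \left(-63\right) 172 \cdot 421 = \left(-10836\right) 421 = -4561956$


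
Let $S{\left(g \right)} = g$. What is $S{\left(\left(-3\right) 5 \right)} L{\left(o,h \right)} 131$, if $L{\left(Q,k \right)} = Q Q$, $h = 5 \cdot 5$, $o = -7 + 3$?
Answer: $-31440$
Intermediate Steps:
$o = -4$
$h = 25$
$L{\left(Q,k \right)} = Q^{2}$
$S{\left(\left(-3\right) 5 \right)} L{\left(o,h \right)} 131 = \left(-3\right) 5 \left(-4\right)^{2} \cdot 131 = \left(-15\right) 16 \cdot 131 = \left(-240\right) 131 = -31440$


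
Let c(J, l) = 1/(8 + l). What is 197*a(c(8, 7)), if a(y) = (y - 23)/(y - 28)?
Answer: 67768/419 ≈ 161.74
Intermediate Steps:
a(y) = (-23 + y)/(-28 + y)
197*a(c(8, 7)) = 197*((-23 + 1/(8 + 7))/(-28 + 1/(8 + 7))) = 197*((-23 + 1/15)/(-28 + 1/15)) = 197*(-344/15/(-419/15)) = 197*(-15/419*(-344/15)) = 197*(344/419) = 67768/419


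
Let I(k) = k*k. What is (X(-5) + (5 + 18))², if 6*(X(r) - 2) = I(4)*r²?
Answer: 75625/9 ≈ 8402.8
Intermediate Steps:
I(k) = k²
X(r) = 2 + 8*r²/3 (X(r) = 2 + (4²*r²)/6 = 2 + (16*r²)/6 = 2 + 8*r²/3)
(X(-5) + (5 + 18))² = ((2 + (8/3)*(-5)²) + (5 + 18))² = ((2 + (8/3)*25) + 23)² = ((2 + 200/3) + 23)² = (206/3 + 23)² = (275/3)² = 75625/9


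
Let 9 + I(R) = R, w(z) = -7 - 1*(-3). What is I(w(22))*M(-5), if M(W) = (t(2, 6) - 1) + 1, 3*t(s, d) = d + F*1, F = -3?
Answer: -13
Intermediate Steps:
w(z) = -4 (w(z) = -7 + 3 = -4)
I(R) = -9 + R
t(s, d) = -1 + d/3 (t(s, d) = (d - 3*1)/3 = (d - 3)/3 = (-3 + d)/3 = -1 + d/3)
M(W) = 1 (M(W) = ((-1 + (⅓)*6) - 1) + 1 = ((-1 + 2) - 1) + 1 = (1 - 1) + 1 = 0 + 1 = 1)
I(w(22))*M(-5) = (-9 - 4)*1 = -13*1 = -13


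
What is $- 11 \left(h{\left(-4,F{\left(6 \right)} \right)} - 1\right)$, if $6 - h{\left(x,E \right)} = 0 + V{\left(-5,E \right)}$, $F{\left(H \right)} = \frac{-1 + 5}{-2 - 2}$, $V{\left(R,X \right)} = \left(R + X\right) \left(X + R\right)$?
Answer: $341$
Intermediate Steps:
$V{\left(R,X \right)} = \left(R + X\right)^{2}$ ($V{\left(R,X \right)} = \left(R + X\right) \left(R + X\right) = \left(R + X\right)^{2}$)
$F{\left(H \right)} = -1$ ($F{\left(H \right)} = \frac{4}{-4} = 4 \left(- \frac{1}{4}\right) = -1$)
$h{\left(x,E \right)} = 6 - \left(-5 + E\right)^{2}$ ($h{\left(x,E \right)} = 6 - \left(0 + \left(-5 + E\right)^{2}\right) = 6 - \left(-5 + E\right)^{2}$)
$- 11 \left(h{\left(-4,F{\left(6 \right)} \right)} - 1\right) = - 11 \left(\left(6 - \left(-5 - 1\right)^{2}\right) - 1\right) = - 11 \left(\left(6 - \left(-6\right)^{2}\right) - 1\right) = - 11 \left(\left(6 - 36\right) - 1\right) = - 11 \left(-30 - 1\right) = \left(-11\right) \left(-31\right) = 341$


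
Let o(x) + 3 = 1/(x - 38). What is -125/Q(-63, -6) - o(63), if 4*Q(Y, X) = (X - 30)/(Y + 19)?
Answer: -136834/225 ≈ -608.15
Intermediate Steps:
o(x) = -3 + 1/(-38 + x) (o(x) = -3 + 1/(x - 38) = -3 + 1/(-38 + x))
Q(Y, X) = (-30 + X)/(4*(19 + Y)) (Q(Y, X) = ((X - 30)/(Y + 19))/4 = ((-30 + X)/(19 + Y))/4 = (-30 + X)/(4*(19 + Y)))
-125/Q(-63, -6) - o(63) = -125*4*(19 - 63)/(-30 - 6) - (115 - 3*63)/(-38 + 63) = -125/((¼)*(-36)/(-44)) - (115 - 189)/25 = -125/((¼)*(-1/44)*(-36)) - (-74)/25 = -125/9/44 - 1*(-74/25) = -125*44/9 + 74/25 = -5500/9 + 74/25 = -136834/225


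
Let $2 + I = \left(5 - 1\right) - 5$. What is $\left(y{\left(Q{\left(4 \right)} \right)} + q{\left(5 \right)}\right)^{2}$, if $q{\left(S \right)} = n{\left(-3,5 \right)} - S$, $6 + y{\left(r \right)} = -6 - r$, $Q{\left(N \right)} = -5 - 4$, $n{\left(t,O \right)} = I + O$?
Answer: $36$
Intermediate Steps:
$I = -3$ ($I = -2 + \left(\left(5 - 1\right) - 5\right) = -2 + \left(4 - 5\right) = -2 - 1 = -3$)
$n{\left(t,O \right)} = -3 + O$
$Q{\left(N \right)} = -9$
$y{\left(r \right)} = -12 - r$ ($y{\left(r \right)} = -6 - \left(6 + r\right) = -12 - r$)
$q{\left(S \right)} = 2 - S$ ($q{\left(S \right)} = \left(-3 + 5\right) - S = 2 - S$)
$\left(y{\left(Q{\left(4 \right)} \right)} + q{\left(5 \right)}\right)^{2} = \left(\left(-12 - -9\right) + \left(2 - 5\right)\right)^{2} = \left(\left(-12 + 9\right) + \left(2 - 5\right)\right)^{2} = \left(-3 - 3\right)^{2} = \left(-6\right)^{2} = 36$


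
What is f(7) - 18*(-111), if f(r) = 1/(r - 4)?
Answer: 5995/3 ≈ 1998.3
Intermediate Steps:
f(r) = 1/(-4 + r)
f(7) - 18*(-111) = 1/(-4 + 7) - 18*(-111) = 1/3 + 1998 = 5995/3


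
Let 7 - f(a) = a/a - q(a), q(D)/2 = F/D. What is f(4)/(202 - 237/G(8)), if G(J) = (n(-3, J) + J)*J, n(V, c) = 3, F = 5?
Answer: 748/17539 ≈ 0.042648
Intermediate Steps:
G(J) = J*(3 + J) (G(J) = (3 + J)*J = J*(3 + J))
q(D) = 10/D (q(D) = 2*(5/D) = 10/D)
f(a) = 6 + 10/a (f(a) = 7 - (a/a - 10/a) = 7 - (1 - 10/a) = 7 + (-1 + 10/a) = 6 + 10/a)
f(4)/(202 - 237/G(8)) = (6 + 10/4)/(202 - 237*1/(8*(3 + 8))) = (6 + 10*(¼))/(202 - 237/(8*11)) = (6 + 5/2)/(202 - 237/88) = 17/(2*(202 - 237*1/88)) = 17/(2*(202 - 237/88)) = 17/(2*(17539/88)) = (17/2)*(88/17539) = 748/17539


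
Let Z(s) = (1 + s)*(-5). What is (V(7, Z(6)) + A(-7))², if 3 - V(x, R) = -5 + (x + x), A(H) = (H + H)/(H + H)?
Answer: 25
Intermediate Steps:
A(H) = 1 (A(H) = (2*H)/((2*H)) = (2*H)*(1/(2*H)) = 1)
Z(s) = -5 - 5*s
V(x, R) = 8 - 2*x (V(x, R) = 3 - (-5 + (x + x)) = 3 - (-5 + 2*x) = 3 + (5 - 2*x) = 8 - 2*x)
(V(7, Z(6)) + A(-7))² = ((8 - 2*7) + 1)² = ((8 - 14) + 1)² = (-6 + 1)² = (-5)² = 25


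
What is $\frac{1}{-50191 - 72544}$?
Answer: $- \frac{1}{122735} \approx -8.1476 \cdot 10^{-6}$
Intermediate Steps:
$\frac{1}{-50191 - 72544} = \frac{1}{-122735} = - \frac{1}{122735}$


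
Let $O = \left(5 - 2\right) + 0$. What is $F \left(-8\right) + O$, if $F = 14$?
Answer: $-109$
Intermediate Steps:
$O = 3$ ($O = 3 + 0 = 3$)
$F \left(-8\right) + O = 14 \left(-8\right) + 3 = -112 + 3 = -109$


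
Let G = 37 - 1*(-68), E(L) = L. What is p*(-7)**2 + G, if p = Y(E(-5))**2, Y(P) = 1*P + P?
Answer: 5005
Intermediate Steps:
G = 105 (G = 37 + 68 = 105)
Y(P) = 2*P (Y(P) = P + P = 2*P)
p = 100 (p = (2*(-5))**2 = (-10)**2 = 100)
p*(-7)**2 + G = 100*(-7)**2 + 105 = 100*49 + 105 = 4900 + 105 = 5005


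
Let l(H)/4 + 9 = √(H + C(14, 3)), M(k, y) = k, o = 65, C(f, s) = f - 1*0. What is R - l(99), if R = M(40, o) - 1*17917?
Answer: -17841 - 4*√113 ≈ -17884.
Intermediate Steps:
C(f, s) = f (C(f, s) = f + 0 = f)
R = -17877 (R = 40 - 1*17917 = 40 - 17917 = -17877)
l(H) = -36 + 4*√(14 + H) (l(H) = -36 + 4*√(H + 14) = -36 + 4*√(14 + H))
R - l(99) = -17877 - (-36 + 4*√(14 + 99)) = -17877 - (-36 + 4*√113) = -17877 + (36 - 4*√113) = -17841 - 4*√113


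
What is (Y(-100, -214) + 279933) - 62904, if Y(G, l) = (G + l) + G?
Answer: 216615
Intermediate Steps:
Y(G, l) = l + 2*G
(Y(-100, -214) + 279933) - 62904 = ((-214 + 2*(-100)) + 279933) - 62904 = ((-214 - 200) + 279933) - 62904 = (-414 + 279933) - 62904 = 279519 - 62904 = 216615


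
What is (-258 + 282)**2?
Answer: 576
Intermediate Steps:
(-258 + 282)**2 = 24**2 = 576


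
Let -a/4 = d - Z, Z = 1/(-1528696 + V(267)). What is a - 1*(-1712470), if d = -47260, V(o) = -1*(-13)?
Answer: 2906806011326/1528683 ≈ 1.9015e+6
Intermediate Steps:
V(o) = 13
Z = -1/1528683 (Z = 1/(-1528696 + 13) = 1/(-1528683) = -1/1528683 ≈ -6.5416e-7)
a = 288982234316/1528683 (a = -4*(-47260 - 1*(-1/1528683)) = -4*(-47260 + 1/1528683) = -4*(-72245558579/1528683) = 288982234316/1528683 ≈ 1.8904e+5)
a - 1*(-1712470) = 288982234316/1528683 - 1*(-1712470) = 288982234316/1528683 + 1712470 = 2906806011326/1528683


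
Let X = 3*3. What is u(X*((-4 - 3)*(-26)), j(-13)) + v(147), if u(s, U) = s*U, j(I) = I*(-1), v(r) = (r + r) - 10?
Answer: 21578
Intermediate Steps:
v(r) = -10 + 2*r (v(r) = 2*r - 10 = -10 + 2*r)
X = 9
j(I) = -I
u(s, U) = U*s
u(X*((-4 - 3)*(-26)), j(-13)) + v(147) = (-1*(-13))*(9*((-4 - 3)*(-26))) + (-10 + 2*147) = 13*(9*(-7*(-26))) + (-10 + 294) = 13*(9*182) + 284 = 13*1638 + 284 = 21294 + 284 = 21578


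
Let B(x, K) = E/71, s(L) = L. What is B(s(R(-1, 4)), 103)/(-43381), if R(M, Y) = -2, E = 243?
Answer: -243/3080051 ≈ -7.8895e-5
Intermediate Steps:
B(x, K) = 243/71
B(s(R(-1, 4)), 103)/(-43381) = (243/71)/(-43381) = (243/71)*(-1/43381) = -243/3080051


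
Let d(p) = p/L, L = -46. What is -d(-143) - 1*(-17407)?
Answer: 800579/46 ≈ 17404.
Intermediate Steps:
d(p) = -p/46 (d(p) = p/(-46) = p*(-1/46) = -p/46)
-d(-143) - 1*(-17407) = -(-1)*(-143)/46 - 1*(-17407) = -1*143/46 + 17407 = -143/46 + 17407 = 800579/46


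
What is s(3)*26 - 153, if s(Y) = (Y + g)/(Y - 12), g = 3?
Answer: -511/3 ≈ -170.33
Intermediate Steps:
s(Y) = (3 + Y)/(-12 + Y) (s(Y) = (Y + 3)/(Y - 12) = (3 + Y)/(-12 + Y))
s(3)*26 - 153 = ((3 + 3)/(-12 + 3))*26 - 153 = (6/(-9))*26 - 153 = -⅑*6*26 - 153 = -⅔*26 - 153 = -52/3 - 153 = -511/3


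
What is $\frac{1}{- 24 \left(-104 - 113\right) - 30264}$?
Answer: $- \frac{1}{25056} \approx -3.9911 \cdot 10^{-5}$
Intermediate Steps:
$\frac{1}{- 24 \left(-104 - 113\right) - 30264} = \frac{1}{\left(-24\right) \left(-217\right) - 30264} = \frac{1}{5208 - 30264} = \frac{1}{-25056} = - \frac{1}{25056}$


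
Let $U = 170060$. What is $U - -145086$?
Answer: $315146$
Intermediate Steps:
$U - -145086 = 170060 - -145086 = 170060 + 145086 = 315146$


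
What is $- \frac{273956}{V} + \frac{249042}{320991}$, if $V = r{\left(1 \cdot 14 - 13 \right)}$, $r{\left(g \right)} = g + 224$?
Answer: $- \frac{29293791982}{24074325} \approx -1216.8$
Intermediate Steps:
$r{\left(g \right)} = 224 + g$
$V = 225$ ($V = 224 + \left(1 \cdot 14 - 13\right) = 224 + \left(14 - 13\right) = 224 + 1 = 225$)
$- \frac{273956}{V} + \frac{249042}{320991} = - \frac{273956}{225} + \frac{249042}{320991} = \left(-273956\right) \frac{1}{225} + 249042 \cdot \frac{1}{320991} = - \frac{273956}{225} + \frac{83014}{106997} = - \frac{29293791982}{24074325}$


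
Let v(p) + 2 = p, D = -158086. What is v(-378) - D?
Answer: 157706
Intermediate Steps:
v(p) = -2 + p
v(-378) - D = (-2 - 378) - 1*(-158086) = -380 + 158086 = 157706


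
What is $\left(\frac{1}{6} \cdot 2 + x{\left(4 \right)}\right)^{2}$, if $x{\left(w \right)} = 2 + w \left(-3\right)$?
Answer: $\frac{841}{9} \approx 93.444$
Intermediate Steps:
$x{\left(w \right)} = 2 - 3 w$
$\left(\frac{1}{6} \cdot 2 + x{\left(4 \right)}\right)^{2} = \left(\frac{1}{6} \cdot 2 + \left(2 - 12\right)\right)^{2} = \left(\frac{1}{3} - 10\right)^{2} = \left(- \frac{29}{3}\right)^{2} = \frac{841}{9}$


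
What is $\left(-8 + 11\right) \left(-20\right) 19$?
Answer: $-1140$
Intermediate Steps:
$\left(-8 + 11\right) \left(-20\right) 19 = 3 \left(-20\right) 19 = \left(-60\right) 19 = -1140$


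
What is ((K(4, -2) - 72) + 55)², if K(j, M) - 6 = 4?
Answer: 49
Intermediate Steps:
K(j, M) = 10 (K(j, M) = 6 + 4 = 10)
((K(4, -2) - 72) + 55)² = ((10 - 72) + 55)² = (-62 + 55)² = (-7)² = 49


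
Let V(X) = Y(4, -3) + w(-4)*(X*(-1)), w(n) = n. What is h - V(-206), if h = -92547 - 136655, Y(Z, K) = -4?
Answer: -228374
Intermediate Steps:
V(X) = -4 + 4*X (V(X) = -4 - 4*X*(-1) = -4 - (-4)*X = -4 + 4*X)
h = -229202
h - V(-206) = -229202 - (-4 + 4*(-206)) = -229202 - (-4 - 824) = -229202 - 1*(-828) = -229202 + 828 = -228374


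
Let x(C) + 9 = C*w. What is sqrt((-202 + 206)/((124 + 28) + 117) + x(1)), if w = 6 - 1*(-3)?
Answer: 2*sqrt(269)/269 ≈ 0.12194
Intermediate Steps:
w = 9 (w = 6 + 3 = 9)
x(C) = -9 + 9*C (x(C) = -9 + C*9 = -9 + 9*C)
sqrt((-202 + 206)/((124 + 28) + 117) + x(1)) = sqrt((-202 + 206)/((124 + 28) + 117) + (-9 + 9*1)) = sqrt(4/(152 + 117) + (-9 + 9)) = sqrt(4/269 + 0) = sqrt(4/269) = 2*sqrt(269)/269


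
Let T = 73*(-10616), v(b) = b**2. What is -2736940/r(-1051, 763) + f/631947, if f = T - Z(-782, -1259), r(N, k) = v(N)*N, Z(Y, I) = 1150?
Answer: -299764484853546/244549933947499 ≈ -1.2258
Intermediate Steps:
r(N, k) = N**3 (r(N, k) = N**2*N = N**3)
T = -774968
f = -776118 (f = -774968 - 1*1150 = -774968 - 1150 = -776118)
-2736940/r(-1051, 763) + f/631947 = -2736940/((-1051)**3) - 776118/631947 = -2736940/(-1160935651) - 776118*1/631947 = -2736940*(-1/1160935651) - 258706/210649 = 2736940/1160935651 - 258706/210649 = -299764484853546/244549933947499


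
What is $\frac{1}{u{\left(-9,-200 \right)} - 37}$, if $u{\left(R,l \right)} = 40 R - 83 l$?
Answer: $\frac{1}{16203} \approx 6.1717 \cdot 10^{-5}$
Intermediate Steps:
$u{\left(R,l \right)} = - 83 l + 40 R$
$\frac{1}{u{\left(-9,-200 \right)} - 37} = \frac{1}{\left(\left(-83\right) \left(-200\right) + 40 \left(-9\right)\right) - 37} = \frac{1}{\left(16600 - 360\right) + \left(22 - 59\right)} = \frac{1}{16240 - 37} = \frac{1}{16203}$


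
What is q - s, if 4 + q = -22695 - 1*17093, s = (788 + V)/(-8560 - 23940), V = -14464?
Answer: -24870263/625 ≈ -39792.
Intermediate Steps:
s = 263/625 (s = (788 - 14464)/(-8560 - 23940) = -13676/(-32500) = -13676*(-1/32500) = 263/625 ≈ 0.42080)
q = -39792 (q = -4 + (-22695 - 1*17093) = -4 + (-22695 - 17093) = -4 - 39788 = -39792)
q - s = -39792 - 1*263/625 = -39792 - 263/625 = -24870263/625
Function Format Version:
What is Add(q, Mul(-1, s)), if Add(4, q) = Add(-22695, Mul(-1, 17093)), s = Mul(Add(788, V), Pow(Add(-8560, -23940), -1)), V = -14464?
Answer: Rational(-24870263, 625) ≈ -39792.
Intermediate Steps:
s = Rational(263, 625) (s = Mul(Add(788, -14464), Pow(Add(-8560, -23940), -1)) = Mul(-13676, Pow(-32500, -1)) = Mul(-13676, Rational(-1, 32500)) = Rational(263, 625) ≈ 0.42080)
q = -39792 (q = Add(-4, Add(-22695, Mul(-1, 17093))) = Add(-4, Add(-22695, -17093)) = Add(-4, -39788) = -39792)
Add(q, Mul(-1, s)) = Add(-39792, Mul(-1, Rational(263, 625))) = Add(-39792, Rational(-263, 625)) = Rational(-24870263, 625)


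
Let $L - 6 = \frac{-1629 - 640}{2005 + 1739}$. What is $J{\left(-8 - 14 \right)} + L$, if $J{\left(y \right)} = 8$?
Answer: $\frac{50147}{3744} \approx 13.394$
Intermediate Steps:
$L = \frac{20195}{3744}$ ($L = 6 + \frac{-1629 - 640}{2005 + 1739} = 6 - \frac{2269}{3744} = \frac{20195}{3744} \approx 5.394$)
$J{\left(-8 - 14 \right)} + L = 8 + \frac{20195}{3744} = \frac{50147}{3744}$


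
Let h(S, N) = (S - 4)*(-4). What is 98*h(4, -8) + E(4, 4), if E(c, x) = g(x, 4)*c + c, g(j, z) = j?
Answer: 20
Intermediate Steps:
h(S, N) = 16 - 4*S (h(S, N) = (-4 + S)*(-4) = 16 - 4*S)
E(c, x) = c + c*x (E(c, x) = x*c + c = c*x + c = c + c*x)
98*h(4, -8) + E(4, 4) = 98*(16 - 4*4) + 4*(1 + 4) = 98*(16 - 16) + 4*5 = 98*0 + 20 = 0 + 20 = 20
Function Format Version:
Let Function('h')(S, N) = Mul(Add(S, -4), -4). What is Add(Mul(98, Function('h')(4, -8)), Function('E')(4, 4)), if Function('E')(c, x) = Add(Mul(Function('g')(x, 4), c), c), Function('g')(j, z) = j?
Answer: 20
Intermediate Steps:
Function('h')(S, N) = Add(16, Mul(-4, S)) (Function('h')(S, N) = Mul(Add(-4, S), -4) = Add(16, Mul(-4, S)))
Function('E')(c, x) = Add(c, Mul(c, x)) (Function('E')(c, x) = Add(Mul(x, c), c) = Add(Mul(c, x), c) = Add(c, Mul(c, x)))
Add(Mul(98, Function('h')(4, -8)), Function('E')(4, 4)) = Add(Mul(98, Add(16, Mul(-4, 4))), Mul(4, Add(1, 4))) = Add(Mul(98, Add(16, -16)), Mul(4, 5)) = Add(Mul(98, 0), 20) = Add(0, 20) = 20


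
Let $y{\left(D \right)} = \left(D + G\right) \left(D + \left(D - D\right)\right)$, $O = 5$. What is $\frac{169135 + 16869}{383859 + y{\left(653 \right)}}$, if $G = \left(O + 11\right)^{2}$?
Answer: $\frac{46501}{244359} \approx 0.1903$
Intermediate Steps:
$G = 256$ ($G = \left(5 + 11\right)^{2} = 16^{2} = 256$)
$y{\left(D \right)} = D \left(256 + D\right)$ ($y{\left(D \right)} = \left(D + 256\right) \left(D + \left(D - D\right)\right) = \left(256 + D\right) \left(D + 0\right) = \left(256 + D\right) D = D \left(256 + D\right)$)
$\frac{169135 + 16869}{383859 + y{\left(653 \right)}} = \frac{169135 + 16869}{383859 + 653 \left(256 + 653\right)} = \frac{186004}{383859 + 653 \cdot 909} = \frac{186004}{383859 + 593577} = \frac{186004}{977436} = 186004 \cdot \frac{1}{977436} = \frac{46501}{244359}$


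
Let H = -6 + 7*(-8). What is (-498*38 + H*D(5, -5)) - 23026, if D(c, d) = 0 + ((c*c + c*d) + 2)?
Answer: -42074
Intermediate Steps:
D(c, d) = 2 + c**2 + c*d (D(c, d) = 0 + ((c**2 + c*d) + 2) = 0 + (2 + c**2 + c*d) = 2 + c**2 + c*d)
H = -62 (H = -6 - 56 = -62)
(-498*38 + H*D(5, -5)) - 23026 = (-498*38 - 62*(2 + 5**2 + 5*(-5))) - 23026 = (-18924 - 62*(2 + 25 - 25)) - 23026 = (-18924 - 62*2) - 23026 = (-18924 - 124) - 23026 = -19048 - 23026 = -42074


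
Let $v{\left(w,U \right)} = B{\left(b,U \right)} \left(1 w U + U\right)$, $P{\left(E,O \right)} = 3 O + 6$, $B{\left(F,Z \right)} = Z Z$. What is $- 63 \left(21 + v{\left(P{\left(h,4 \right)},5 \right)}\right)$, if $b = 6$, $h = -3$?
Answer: $-150948$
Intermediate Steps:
$B{\left(F,Z \right)} = Z^{2}$
$P{\left(E,O \right)} = 6 + 3 O$
$v{\left(w,U \right)} = U^{2} \left(U + U w\right)$ ($v{\left(w,U \right)} = U^{2} \left(1 w U + U\right) = U^{2} \left(w U + U\right) = U^{2} \left(U w + U\right) = U^{2} \left(U + U w\right)$)
$- 63 \left(21 + v{\left(P{\left(h,4 \right)},5 \right)}\right) = - 63 \left(21 + 5^{3} \left(1 + \left(6 + 3 \cdot 4\right)\right)\right) = - 63 \left(21 + 125 \left(1 + \left(6 + 12\right)\right)\right) = - 63 \left(21 + 125 \left(1 + 18\right)\right) = - 63 \left(21 + 125 \cdot 19\right) = - 63 \left(21 + 2375\right) = \left(-63\right) 2396 = -150948$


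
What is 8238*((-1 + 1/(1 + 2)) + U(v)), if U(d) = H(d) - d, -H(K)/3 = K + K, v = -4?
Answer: 225172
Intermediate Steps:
H(K) = -6*K (H(K) = -3*(K + K) = -6*K)
U(d) = -7*d (U(d) = -6*d - d = -7*d)
8238*((-1 + 1/(1 + 2)) + U(v)) = 8238*((-1 + 1/(1 + 2)) - 7*(-4)) = 8238*((-1 + 1/3) + 28) = 8238*(-2/3 + 28) = 8238*(82/3) = 225172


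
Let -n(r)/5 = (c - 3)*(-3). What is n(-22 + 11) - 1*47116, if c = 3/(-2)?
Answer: -94367/2 ≈ -47184.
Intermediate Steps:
c = -3/2 (c = 3*(-½) = -3/2 ≈ -1.5000)
n(r) = -135/2 (n(r) = -5*(-3/2 - 3)*(-3) = -(-45)*(-3)/2 = -5*27/2 = -135/2)
n(-22 + 11) - 1*47116 = -135/2 - 1*47116 = -135/2 - 47116 = -94367/2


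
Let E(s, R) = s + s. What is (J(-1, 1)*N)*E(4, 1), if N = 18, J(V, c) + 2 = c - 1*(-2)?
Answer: 144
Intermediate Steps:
J(V, c) = c (J(V, c) = -2 + (c - 1*(-2)) = -2 + (c + 2) = -2 + (2 + c) = c)
E(s, R) = 2*s
(J(-1, 1)*N)*E(4, 1) = (1*18)*(2*4) = 18*8 = 144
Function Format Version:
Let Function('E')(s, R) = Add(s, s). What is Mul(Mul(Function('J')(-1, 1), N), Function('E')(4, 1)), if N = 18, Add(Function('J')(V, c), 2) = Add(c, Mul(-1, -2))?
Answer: 144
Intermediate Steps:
Function('J')(V, c) = c (Function('J')(V, c) = Add(-2, Add(c, Mul(-1, -2))) = Add(-2, Add(c, 2)) = Add(-2, Add(2, c)) = c)
Function('E')(s, R) = Mul(2, s)
Mul(Mul(Function('J')(-1, 1), N), Function('E')(4, 1)) = Mul(Mul(1, 18), Mul(2, 4)) = Mul(18, 8) = 144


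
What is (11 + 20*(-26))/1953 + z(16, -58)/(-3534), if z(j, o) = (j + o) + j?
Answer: -9398/37107 ≈ -0.25327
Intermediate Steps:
z(j, o) = o + 2*j
(11 + 20*(-26))/1953 + z(16, -58)/(-3534) = (11 + 20*(-26))/1953 + (-58 + 2*16)/(-3534) = (11 - 520)*(1/1953) + (-58 + 32)*(-1/3534) = -509*1/1953 - 26*(-1/3534) = -509/1953 + 13/1767 = -9398/37107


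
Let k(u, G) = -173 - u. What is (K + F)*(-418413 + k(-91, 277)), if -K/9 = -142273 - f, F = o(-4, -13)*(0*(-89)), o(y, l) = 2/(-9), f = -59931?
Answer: -310137437610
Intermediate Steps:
o(y, l) = -2/9 (o(y, l) = 2*(-⅑) = -2/9)
F = 0 (F = -0*(-89) = -2/9*0 = 0)
K = 741078 (K = -9*(-142273 - 1*(-59931)) = -9*(-142273 + 59931) = -9*(-82342) = 741078)
(K + F)*(-418413 + k(-91, 277)) = (741078 + 0)*(-418413 + (-173 - 1*(-91))) = 741078*(-418413 + (-173 + 91)) = 741078*(-418413 - 82) = 741078*(-418495) = -310137437610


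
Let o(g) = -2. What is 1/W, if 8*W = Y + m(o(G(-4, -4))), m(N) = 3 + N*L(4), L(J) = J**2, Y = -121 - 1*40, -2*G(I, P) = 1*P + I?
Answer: -4/95 ≈ -0.042105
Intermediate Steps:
G(I, P) = -I/2 - P/2 (G(I, P) = -(1*P + I)/2 = -(P + I)/2 = -(I + P)/2 = -I/2 - P/2)
Y = -161 (Y = -121 - 40 = -161)
m(N) = 3 + 16*N (m(N) = 3 + N*4**2 = 3 + N*16 = 3 + 16*N)
W = -95/4 (W = (-161 + (3 + 16*(-2)))/8 = (-161 + (3 - 32))/8 = (-161 - 29)/8 = (1/8)*(-190) = -95/4 ≈ -23.750)
1/W = 1/(-95/4) = -4/95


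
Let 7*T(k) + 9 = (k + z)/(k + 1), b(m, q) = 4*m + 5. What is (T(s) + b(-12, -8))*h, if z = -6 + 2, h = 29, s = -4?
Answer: -26738/21 ≈ -1273.2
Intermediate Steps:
b(m, q) = 5 + 4*m
z = -4
T(k) = -9/7 + (-4 + k)/(7*(1 + k)) (T(k) = -9/7 + ((k - 4)/(k + 1))/7 = -9/7 + ((-4 + k)/(1 + k))/7 = -9/7 + (-4 + k)/(7*(1 + k)))
(T(s) + b(-12, -8))*h = ((-13 - 8*(-4))/(7*(1 - 4)) + (5 + 4*(-12)))*29 = ((⅐)*(-13 + 32)/(-3) + (5 - 48))*29 = ((⅐)*(-⅓)*19 - 43)*29 = (-19/21 - 43)*29 = -922/21*29 = -26738/21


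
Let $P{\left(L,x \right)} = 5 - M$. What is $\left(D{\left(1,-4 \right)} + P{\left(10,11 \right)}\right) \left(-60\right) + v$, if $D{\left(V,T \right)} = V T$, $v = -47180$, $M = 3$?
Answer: $-47060$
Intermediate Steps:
$P{\left(L,x \right)} = 2$ ($P{\left(L,x \right)} = 5 - 3 = 2$)
$D{\left(V,T \right)} = T V$
$\left(D{\left(1,-4 \right)} + P{\left(10,11 \right)}\right) \left(-60\right) + v = \left(\left(-4\right) 1 + 2\right) \left(-60\right) - 47180 = \left(-4 + 2\right) \left(-60\right) - 47180 = \left(-2\right) \left(-60\right) - 47180 = 120 - 47180 = -47060$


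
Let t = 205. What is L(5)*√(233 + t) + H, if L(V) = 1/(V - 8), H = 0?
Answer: -√438/3 ≈ -6.9762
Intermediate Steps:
L(V) = 1/(-8 + V)
L(5)*√(233 + t) + H = √(233 + 205)/(-8 + 5) + 0 = √438/(-3) + 0 = -√438/3 + 0 = -√438/3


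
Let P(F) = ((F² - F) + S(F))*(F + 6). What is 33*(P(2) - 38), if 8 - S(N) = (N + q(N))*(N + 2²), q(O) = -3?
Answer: 2970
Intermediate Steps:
S(N) = 8 - (-3 + N)*(4 + N) (S(N) = 8 - (N - 3)*(N + 2²) = 8 - (-3 + N)*(N + 4) = 8 - (-3 + N)*(4 + N))
P(F) = (6 + F)*(20 - 2*F) (P(F) = ((F² - F) + (20 - F - F²))*(F + 6) = (20 - 2*F)*(6 + F) = (6 + F)*(20 - 2*F))
33*(P(2) - 38) = 33*((120 - 2*2² + 8*2) - 38) = 33*((120 - 2*4 + 16) - 38) = 33*((120 - 8 + 16) - 38) = 33*(128 - 38) = 33*90 = 2970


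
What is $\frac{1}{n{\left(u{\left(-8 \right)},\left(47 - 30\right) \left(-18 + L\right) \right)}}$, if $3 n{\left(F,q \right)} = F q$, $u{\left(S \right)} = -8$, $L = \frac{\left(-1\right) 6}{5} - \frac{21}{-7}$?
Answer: $\frac{5}{3672} \approx 0.0013617$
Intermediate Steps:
$L = \frac{9}{5}$ ($L = \left(-6\right) \frac{1}{5} - -3 = - \frac{6}{5} + 3 = \frac{9}{5} \approx 1.8$)
$n{\left(F,q \right)} = \frac{F q}{3}$
$\frac{1}{n{\left(u{\left(-8 \right)},\left(47 - 30\right) \left(-18 + L\right) \right)}} = \frac{1}{\frac{1}{3} \left(-8\right) \left(47 - 30\right) \left(-18 + \frac{9}{5}\right)} = \frac{1}{\frac{1}{3} \left(-8\right) 17 \left(- \frac{81}{5}\right)} = \frac{1}{\frac{1}{3} \left(-8\right) \left(- \frac{1377}{5}\right)} = \frac{1}{\frac{3672}{5}} = \frac{5}{3672}$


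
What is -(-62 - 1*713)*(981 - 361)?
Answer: 480500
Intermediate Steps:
-(-62 - 1*713)*(981 - 361) = -(-62 - 713)*620 = -(-775)*620 = -1*(-480500) = 480500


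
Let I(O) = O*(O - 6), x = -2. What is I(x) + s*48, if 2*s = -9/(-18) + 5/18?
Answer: 104/3 ≈ 34.667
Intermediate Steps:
I(O) = O*(-6 + O)
s = 7/18 (s = (-9/(-18) + 5/18)/2 = (-9*(-1/18) + 5*(1/18))/2 = (½ + 5/18)/2 = (½)*(7/9) = 7/18 ≈ 0.38889)
I(x) + s*48 = -2*(-6 - 2) + (7/18)*48 = -2*(-8) + 56/3 = 16 + 56/3 = 104/3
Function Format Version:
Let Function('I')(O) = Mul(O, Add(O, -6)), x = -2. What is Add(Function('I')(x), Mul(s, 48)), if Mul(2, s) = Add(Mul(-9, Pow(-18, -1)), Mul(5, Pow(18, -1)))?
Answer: Rational(104, 3) ≈ 34.667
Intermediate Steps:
Function('I')(O) = Mul(O, Add(-6, O))
s = Rational(7, 18) (s = Mul(Rational(1, 2), Add(Mul(-9, Pow(-18, -1)), Mul(5, Pow(18, -1)))) = Mul(Rational(1, 2), Add(Mul(-9, Rational(-1, 18)), Mul(5, Rational(1, 18)))) = Mul(Rational(1, 2), Add(Rational(1, 2), Rational(5, 18))) = Mul(Rational(1, 2), Rational(7, 9)) = Rational(7, 18) ≈ 0.38889)
Add(Function('I')(x), Mul(s, 48)) = Add(Mul(-2, Add(-6, -2)), Mul(Rational(7, 18), 48)) = Add(Mul(-2, -8), Rational(56, 3)) = Add(16, Rational(56, 3)) = Rational(104, 3)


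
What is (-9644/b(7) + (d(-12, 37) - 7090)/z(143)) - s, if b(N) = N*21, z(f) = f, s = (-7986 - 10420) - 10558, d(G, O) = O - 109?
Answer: 606420338/21021 ≈ 28848.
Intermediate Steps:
d(G, O) = -109 + O
s = -28964 (s = -18406 - 10558 = -28964)
b(N) = 21*N
(-9644/b(7) + (d(-12, 37) - 7090)/z(143)) - s = (-9644/(21*7) + ((-109 + 37) - 7090)/143) - 1*(-28964) = (-9644/147 + (-72 - 7090)*(1/143)) + 28964 = (-9644*1/147 - 7162*1/143) + 28964 = (-9644/147 - 7162/143) + 28964 = -2431906/21021 + 28964 = 606420338/21021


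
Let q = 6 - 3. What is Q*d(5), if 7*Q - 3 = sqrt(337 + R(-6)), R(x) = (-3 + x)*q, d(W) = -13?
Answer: -39/7 - 13*sqrt(310)/7 ≈ -38.270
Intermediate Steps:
q = 3
R(x) = -9 + 3*x (R(x) = (-3 + x)*3 = -9 + 3*x)
Q = 3/7 + sqrt(310)/7 (Q = 3/7 + sqrt(337 + (-9 + 3*(-6)))/7 = 3/7 + sqrt(337 + (-9 - 18))/7 = 3/7 + sqrt(337 - 27)/7 = 3/7 + sqrt(310)/7 ≈ 2.9438)
Q*d(5) = (3/7 + sqrt(310)/7)*(-13) = -39/7 - 13*sqrt(310)/7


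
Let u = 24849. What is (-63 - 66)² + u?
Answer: 41490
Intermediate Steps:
(-63 - 66)² + u = (-63 - 66)² + 24849 = (-129)² + 24849 = 16641 + 24849 = 41490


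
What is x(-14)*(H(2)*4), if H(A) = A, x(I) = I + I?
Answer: -224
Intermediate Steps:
x(I) = 2*I
x(-14)*(H(2)*4) = (2*(-14))*(2*4) = -28*8 = -224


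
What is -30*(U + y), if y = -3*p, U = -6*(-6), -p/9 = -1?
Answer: -270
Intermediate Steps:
p = 9 (p = -9*(-1) = 9)
U = 36
y = -27 (y = -3*9 = -27)
-30*(U + y) = -30*(36 - 27) = -30*9 = -270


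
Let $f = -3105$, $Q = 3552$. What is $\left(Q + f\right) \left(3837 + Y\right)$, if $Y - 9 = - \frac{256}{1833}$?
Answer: $\frac{1050369838}{611} \approx 1.7191 \cdot 10^{6}$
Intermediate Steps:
$Y = \frac{16241}{1833}$ ($Y = 9 - \frac{256}{1833} = \frac{16241}{1833} \approx 8.8603$)
$\left(Q + f\right) \left(3837 + Y\right) = \left(3552 - 3105\right) \left(3837 + \frac{16241}{1833}\right) = 447 \cdot \frac{7049462}{1833} = \frac{1050369838}{611}$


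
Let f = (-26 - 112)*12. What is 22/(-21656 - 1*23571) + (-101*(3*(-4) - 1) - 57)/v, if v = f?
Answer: -7105193/9361989 ≈ -0.75894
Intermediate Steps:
f = -1656 (f = -138*12 = -1656)
v = -1656
22/(-21656 - 1*23571) + (-101*(3*(-4) - 1) - 57)/v = 22/(-21656 - 1*23571) + (-101*(3*(-4) - 1) - 57)/(-1656) = 22/(-21656 - 23571) + (-101*(-12 - 1) - 57)*(-1/1656) = 22/(-45227) + (-101*(-13) - 57)*(-1/1656) = 22*(-1/45227) + (1313 - 57)*(-1/1656) = -22/45227 + 1256*(-1/1656) = -22/45227 - 157/207 = -7105193/9361989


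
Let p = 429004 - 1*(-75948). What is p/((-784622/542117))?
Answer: -136871531692/392311 ≈ -3.4889e+5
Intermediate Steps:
p = 504952 (p = 429004 + 75948 = 504952)
p/((-784622/542117)) = 504952/((-784622/542117)) = 504952/((-784622*1/542117)) = 504952/(-784622/542117) = 504952*(-542117/784622) = -136871531692/392311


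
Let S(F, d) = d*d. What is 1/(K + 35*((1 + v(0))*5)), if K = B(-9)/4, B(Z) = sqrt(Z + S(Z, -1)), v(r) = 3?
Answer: 1400/980001 - I*sqrt(2)/980001 ≈ 0.0014286 - 1.4431e-6*I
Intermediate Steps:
S(F, d) = d**2
B(Z) = sqrt(1 + Z) (B(Z) = sqrt(Z + (-1)**2) = sqrt(Z + 1) = sqrt(1 + Z))
K = I*sqrt(2)/2 (K = sqrt(1 - 9)/4 = sqrt(-8)/4 = (2*I*sqrt(2))/4 = I*sqrt(2)/2 ≈ 0.70711*I)
1/(K + 35*((1 + v(0))*5)) = 1/(I*sqrt(2)/2 + 35*((1 + 3)*5)) = 1/(I*sqrt(2)/2 + 35*(4*5)) = 1/(I*sqrt(2)/2 + 35*20) = 1/(I*sqrt(2)/2 + 700) = 1/(700 + I*sqrt(2)/2)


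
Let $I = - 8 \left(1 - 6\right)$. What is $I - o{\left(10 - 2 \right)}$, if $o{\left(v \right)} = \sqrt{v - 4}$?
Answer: $38$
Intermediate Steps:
$I = 40$ ($I = \left(-8\right) \left(-5\right) = 40$)
$o{\left(v \right)} = \sqrt{-4 + v}$
$I - o{\left(10 - 2 \right)} = 40 - \sqrt{-4 + \left(10 - 2\right)} = 40 - \sqrt{-4 + 8} = 40 - \sqrt{4} = 40 - 2 = 38$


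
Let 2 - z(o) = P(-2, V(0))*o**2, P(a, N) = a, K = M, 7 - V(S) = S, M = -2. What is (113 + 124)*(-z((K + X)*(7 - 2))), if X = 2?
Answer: -474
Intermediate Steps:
V(S) = 7 - S
K = -2
z(o) = 2 + 2*o**2 (z(o) = 2 - (-2)*o**2 = 2 + 2*o**2)
(113 + 124)*(-z((K + X)*(7 - 2))) = (113 + 124)*(-(2 + 2*((-2 + 2)*(7 - 2))**2)) = 237*(-(2 + 2*(0*5)**2)) = 237*(-(2 + 2*0**2)) = 237*(-(2 + 2*0)) = 237*(-(2 + 0)) = 237*(-1*2) = 237*(-2) = -474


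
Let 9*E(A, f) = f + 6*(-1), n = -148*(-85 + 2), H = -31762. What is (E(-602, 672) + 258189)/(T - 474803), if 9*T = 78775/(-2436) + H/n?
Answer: -17388487254852/31968084426095 ≈ -0.54393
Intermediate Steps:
n = 12284 (n = -148*(-83) = 12284)
E(A, f) = -2/3 + f/9 (E(A, f) = (f + 6*(-1))/9 = (f - 6)/9 = (-6 + f)/9 = -2/3 + f/9)
T = -261261083/67328604 (T = (78775/(-2436) - 31762/12284)/9 = (78775*(-1/2436) - 31762*1/12284)/9 = (-78775/2436 - 15881/6142)/9 = (1/9)*(-261261083/7480956) = -261261083/67328604 ≈ -3.8804)
(E(-602, 672) + 258189)/(T - 474803) = ((-2/3 + (1/9)*672) + 258189)/(-261261083/67328604 - 474803) = ((-2/3 + 224/3) + 258189)/(-31968084426095/67328604) = (74 + 258189)*(-67328604/31968084426095) = 258263*(-67328604/31968084426095) = -17388487254852/31968084426095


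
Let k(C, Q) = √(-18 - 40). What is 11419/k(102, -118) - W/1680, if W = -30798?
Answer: 5133/280 - 11419*I*√58/58 ≈ 18.332 - 1499.4*I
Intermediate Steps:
k(C, Q) = I*√58 (k(C, Q) = √(-58) = I*√58)
11419/k(102, -118) - W/1680 = 11419/((I*√58)) - 1*(-30798)/1680 = 11419*(-I*√58/58) + 30798*(1/1680) = -11419*I*√58/58 + 5133/280 = 5133/280 - 11419*I*√58/58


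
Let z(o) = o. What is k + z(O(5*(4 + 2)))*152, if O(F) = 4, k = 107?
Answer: 715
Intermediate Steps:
k + z(O(5*(4 + 2)))*152 = 107 + 4*152 = 107 + 608 = 715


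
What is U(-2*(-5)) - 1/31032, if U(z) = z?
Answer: 310319/31032 ≈ 10.000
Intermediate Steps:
U(-2*(-5)) - 1/31032 = -2*(-5) - 1/31032 = 10 - 1*1/31032 = 10 - 1/31032 = 310319/31032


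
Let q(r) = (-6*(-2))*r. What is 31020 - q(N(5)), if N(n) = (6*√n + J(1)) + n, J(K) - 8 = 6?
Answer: 30792 - 72*√5 ≈ 30631.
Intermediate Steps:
J(K) = 14 (J(K) = 8 + 6 = 14)
N(n) = 14 + n + 6*√n (N(n) = (6*√n + 14) + n = (14 + 6*√n) + n = 14 + n + 6*√n)
q(r) = 12*r
31020 - q(N(5)) = 31020 - 12*(14 + 5 + 6*√5) = 31020 - 12*(19 + 6*√5) = 31020 - (228 + 72*√5) = 31020 + (-228 - 72*√5) = 30792 - 72*√5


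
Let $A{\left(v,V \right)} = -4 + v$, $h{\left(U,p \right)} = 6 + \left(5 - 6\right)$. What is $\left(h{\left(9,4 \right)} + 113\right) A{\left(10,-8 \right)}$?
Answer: $708$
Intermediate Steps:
$h{\left(U,p \right)} = 5$ ($h{\left(U,p \right)} = 6 + \left(5 - 6\right) = 6 - 1 = 5$)
$\left(h{\left(9,4 \right)} + 113\right) A{\left(10,-8 \right)} = \left(5 + 113\right) \left(-4 + 10\right) = 118 \cdot 6 = 708$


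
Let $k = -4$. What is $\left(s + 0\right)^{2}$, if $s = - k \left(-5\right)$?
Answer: $400$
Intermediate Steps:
$s = -20$ ($s = \left(-1\right) \left(-4\right) \left(-5\right) = 4 \left(-5\right) = -20$)
$\left(s + 0\right)^{2} = \left(-20 + 0\right)^{2} = \left(-20\right)^{2} = 400$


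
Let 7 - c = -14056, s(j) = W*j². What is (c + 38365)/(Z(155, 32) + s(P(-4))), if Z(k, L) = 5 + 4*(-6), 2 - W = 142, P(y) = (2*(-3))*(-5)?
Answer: -52428/126019 ≈ -0.41603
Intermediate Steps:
P(y) = 30 (P(y) = -6*(-5) = 30)
W = -140 (W = 2 - 1*142 = 2 - 142 = -140)
Z(k, L) = -19 (Z(k, L) = 5 - 24 = -19)
s(j) = -140*j²
c = 14063 (c = 7 - 1*(-14056) = 7 + 14056 = 14063)
(c + 38365)/(Z(155, 32) + s(P(-4))) = (14063 + 38365)/(-19 - 140*30²) = 52428/(-19 - 140*900) = 52428/(-19 - 126000) = 52428/(-126019) = 52428*(-1/126019) = -52428/126019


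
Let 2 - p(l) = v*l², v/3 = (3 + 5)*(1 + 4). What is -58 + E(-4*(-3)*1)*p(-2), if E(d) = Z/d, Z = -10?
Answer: 1021/3 ≈ 340.33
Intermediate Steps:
v = 120 (v = 3*((3 + 5)*(1 + 4)) = 3*(8*5) = 3*40 = 120)
E(d) = -10/d
p(l) = 2 - 120*l²
-58 + E(-4*(-3)*1)*p(-2) = -58 + (-10/(-4*(-3)*1))*(2 - 120*(-2)²) = -58 + (-10/(12*1))*(2 - 120*4) = -58 + (-10/12)*(2 - 480) = -58 - 10*1/12*(-478) = -58 - ⅚*(-478) = -58 + 1195/3 = 1021/3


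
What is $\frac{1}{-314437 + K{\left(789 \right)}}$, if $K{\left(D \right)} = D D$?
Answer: $\frac{1}{308084} \approx 3.2459 \cdot 10^{-6}$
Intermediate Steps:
$K{\left(D \right)} = D^{2}$
$\frac{1}{-314437 + K{\left(789 \right)}} = \frac{1}{-314437 + 789^{2}} = \frac{1}{-314437 + 622521} = \frac{1}{308084}$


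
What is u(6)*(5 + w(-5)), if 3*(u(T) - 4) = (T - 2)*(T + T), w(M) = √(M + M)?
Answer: 100 + 20*I*√10 ≈ 100.0 + 63.246*I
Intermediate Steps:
w(M) = √2*√M (w(M) = √(2*M) = √2*√M)
u(T) = 4 + 2*T*(-2 + T)/3 (u(T) = 4 + ((T - 2)*(T + T))/3 = 4 + ((-2 + T)*(2*T))/3 = 4 + (2*T*(-2 + T))/3 = 4 + 2*T*(-2 + T)/3)
u(6)*(5 + w(-5)) = (4 - 4/3*6 + (⅔)*6²)*(5 + √2*√(-5)) = (4 - 8 + (⅔)*36)*(5 + √2*(I*√5)) = (4 - 8 + 24)*(5 + I*√10) = 20*(5 + I*√10) = 100 + 20*I*√10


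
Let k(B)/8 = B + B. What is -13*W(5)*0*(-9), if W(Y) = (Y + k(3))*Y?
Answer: 0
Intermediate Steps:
k(B) = 16*B (k(B) = 8*(B + B) = 8*(2*B) = 16*B)
W(Y) = Y*(48 + Y) (W(Y) = (Y + 16*3)*Y = (Y + 48)*Y = (48 + Y)*Y = Y*(48 + Y))
-13*W(5)*0*(-9) = -13*5*(48 + 5)*0*(-9) = -13*5*53*0*(-9) = -3445*0*(-9) = -13*0*(-9) = 0*(-9) = 0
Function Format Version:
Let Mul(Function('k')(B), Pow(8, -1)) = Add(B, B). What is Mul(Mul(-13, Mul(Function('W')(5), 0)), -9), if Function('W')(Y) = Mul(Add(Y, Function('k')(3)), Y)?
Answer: 0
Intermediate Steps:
Function('k')(B) = Mul(16, B) (Function('k')(B) = Mul(8, Add(B, B)) = Mul(8, Mul(2, B)) = Mul(16, B))
Function('W')(Y) = Mul(Y, Add(48, Y)) (Function('W')(Y) = Mul(Add(Y, Mul(16, 3)), Y) = Mul(Add(Y, 48), Y) = Mul(Add(48, Y), Y) = Mul(Y, Add(48, Y)))
Mul(Mul(-13, Mul(Function('W')(5), 0)), -9) = Mul(Mul(-13, Mul(Mul(5, Add(48, 5)), 0)), -9) = Mul(Mul(-13, Mul(Mul(5, 53), 0)), -9) = Mul(Mul(-13, Mul(265, 0)), -9) = Mul(Mul(-13, 0), -9) = Mul(0, -9) = 0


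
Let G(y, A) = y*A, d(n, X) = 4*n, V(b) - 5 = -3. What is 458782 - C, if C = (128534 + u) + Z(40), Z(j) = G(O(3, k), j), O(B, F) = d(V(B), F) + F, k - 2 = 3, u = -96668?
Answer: 426396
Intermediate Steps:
V(b) = 2 (V(b) = 5 - 3 = 2)
k = 5 (k = 2 + 3 = 5)
O(B, F) = 8 + F (O(B, F) = 4*2 + F = 8 + F)
G(y, A) = A*y
Z(j) = 13*j (Z(j) = j*(8 + 5) = j*13 = 13*j)
C = 32386 (C = (128534 - 96668) + 13*40 = 31866 + 520 = 32386)
458782 - C = 458782 - 1*32386 = 458782 - 32386 = 426396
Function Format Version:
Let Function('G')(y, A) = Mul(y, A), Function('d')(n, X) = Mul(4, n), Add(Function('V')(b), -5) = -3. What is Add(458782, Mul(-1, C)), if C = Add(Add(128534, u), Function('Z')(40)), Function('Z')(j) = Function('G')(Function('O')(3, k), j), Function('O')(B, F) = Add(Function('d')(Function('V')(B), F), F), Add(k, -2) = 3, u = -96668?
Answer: 426396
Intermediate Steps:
Function('V')(b) = 2 (Function('V')(b) = Add(5, -3) = 2)
k = 5 (k = Add(2, 3) = 5)
Function('O')(B, F) = Add(8, F) (Function('O')(B, F) = Add(Mul(4, 2), F) = Add(8, F))
Function('G')(y, A) = Mul(A, y)
Function('Z')(j) = Mul(13, j) (Function('Z')(j) = Mul(j, Add(8, 5)) = Mul(j, 13) = Mul(13, j))
C = 32386 (C = Add(Add(128534, -96668), Mul(13, 40)) = Add(31866, 520) = 32386)
Add(458782, Mul(-1, C)) = Add(458782, Mul(-1, 32386)) = Add(458782, -32386) = 426396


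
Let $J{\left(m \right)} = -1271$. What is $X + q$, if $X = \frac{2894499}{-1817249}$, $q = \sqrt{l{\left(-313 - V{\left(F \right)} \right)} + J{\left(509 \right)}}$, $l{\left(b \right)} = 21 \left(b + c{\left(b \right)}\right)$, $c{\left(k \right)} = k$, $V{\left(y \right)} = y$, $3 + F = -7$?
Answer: $- \frac{2894499}{1817249} + i \sqrt{13997} \approx -1.5928 + 118.31 i$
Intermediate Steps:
$F = -10$ ($F = -3 - 7 = -10$)
$l{\left(b \right)} = 42 b$ ($l{\left(b \right)} = 21 \left(b + b\right) = 21 \cdot 2 b = 42 b$)
$q = i \sqrt{13997}$ ($q = \sqrt{42 \left(-313 - -10\right) - 1271} = \sqrt{42 \left(-313 + 10\right) - 1271} = \sqrt{42 \left(-303\right) - 1271} = \sqrt{-12726 - 1271} = \sqrt{-13997} = i \sqrt{13997} \approx 118.31 i$)
$X = - \frac{2894499}{1817249}$ ($X = 2894499 \left(- \frac{1}{1817249}\right) = - \frac{2894499}{1817249} \approx -1.5928$)
$X + q = - \frac{2894499}{1817249} + i \sqrt{13997}$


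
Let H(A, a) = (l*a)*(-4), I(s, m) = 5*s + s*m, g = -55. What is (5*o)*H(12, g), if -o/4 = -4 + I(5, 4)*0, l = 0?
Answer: 0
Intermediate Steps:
I(s, m) = 5*s + m*s
H(A, a) = 0 (H(A, a) = (0*a)*(-4) = 0*(-4) = 0)
o = 16 (o = -4*(-4 + (5*(5 + 4))*0) = -4*(-4 + (5*9)*0) = -4*(-4 + 45*0) = -4*(-4 + 0) = -4*(-4) = 16)
(5*o)*H(12, g) = (5*16)*0 = 80*0 = 0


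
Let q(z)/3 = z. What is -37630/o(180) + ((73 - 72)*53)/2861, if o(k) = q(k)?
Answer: -10763081/154494 ≈ -69.667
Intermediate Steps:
q(z) = 3*z
o(k) = 3*k
-37630/o(180) + ((73 - 72)*53)/2861 = -37630/(3*180) + ((73 - 72)*53)/2861 = -37630/540 + (1*53)*(1/2861) = -37630*1/540 + 53*(1/2861) = -3763/54 + 53/2861 = -10763081/154494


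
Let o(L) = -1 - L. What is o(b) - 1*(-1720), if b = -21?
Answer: 1740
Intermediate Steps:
o(b) - 1*(-1720) = (-1 - 1*(-21)) - 1*(-1720) = (-1 + 21) + 1720 = 20 + 1720 = 1740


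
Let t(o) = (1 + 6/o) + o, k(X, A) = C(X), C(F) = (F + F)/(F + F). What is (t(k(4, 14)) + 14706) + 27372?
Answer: 42086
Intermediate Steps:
C(F) = 1 (C(F) = (2*F)/((2*F)) = (2*F)*(1/(2*F)) = 1)
k(X, A) = 1
t(o) = 1 + o + 6/o
(t(k(4, 14)) + 14706) + 27372 = ((1 + 1 + 6/1) + 14706) + 27372 = ((1 + 1 + 6*1) + 14706) + 27372 = ((1 + 1 + 6) + 14706) + 27372 = (8 + 14706) + 27372 = 14714 + 27372 = 42086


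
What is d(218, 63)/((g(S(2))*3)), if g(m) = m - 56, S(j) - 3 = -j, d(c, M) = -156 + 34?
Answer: 122/165 ≈ 0.73939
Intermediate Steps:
d(c, M) = -122
S(j) = 3 - j
g(m) = -56 + m
d(218, 63)/((g(S(2))*3)) = -122*1/(3*(-56 + (3 - 1*2))) = -122*1/(3*(-56 + (3 - 2))) = -122*1/(3*(-56 + 1)) = -122/((-55*3)) = -122/(-165) = -122*(-1/165) = 122/165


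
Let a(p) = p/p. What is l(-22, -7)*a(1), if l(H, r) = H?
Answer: -22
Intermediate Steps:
a(p) = 1
l(-22, -7)*a(1) = -22*1 = -22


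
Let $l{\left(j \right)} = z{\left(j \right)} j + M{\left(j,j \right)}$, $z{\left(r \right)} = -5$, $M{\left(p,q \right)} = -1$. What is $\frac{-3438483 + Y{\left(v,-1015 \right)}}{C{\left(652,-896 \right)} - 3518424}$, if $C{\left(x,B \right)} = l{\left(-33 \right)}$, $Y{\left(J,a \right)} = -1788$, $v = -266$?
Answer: $\frac{3440271}{3518260} \approx 0.97783$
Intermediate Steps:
$l{\left(j \right)} = -1 - 5 j$ ($l{\left(j \right)} = - 5 j - 1 = -1 - 5 j$)
$C{\left(x,B \right)} = 164$ ($C{\left(x,B \right)} = -1 - -165 = -1 + 165 = 164$)
$\frac{-3438483 + Y{\left(v,-1015 \right)}}{C{\left(652,-896 \right)} - 3518424} = \frac{-3438483 - 1788}{164 - 3518424} = - \frac{3440271}{-3518260} = \left(-3440271\right) \left(- \frac{1}{3518260}\right) = \frac{3440271}{3518260}$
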